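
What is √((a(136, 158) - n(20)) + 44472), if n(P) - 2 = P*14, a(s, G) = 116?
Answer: √44306 ≈ 210.49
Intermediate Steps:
n(P) = 2 + 14*P (n(P) = 2 + P*14 = 2 + 14*P)
√((a(136, 158) - n(20)) + 44472) = √((116 - (2 + 14*20)) + 44472) = √((116 - (2 + 280)) + 44472) = √((116 - 1*282) + 44472) = √((116 - 282) + 44472) = √(-166 + 44472) = √44306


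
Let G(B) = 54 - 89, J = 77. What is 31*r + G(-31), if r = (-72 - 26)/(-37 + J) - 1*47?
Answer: -31359/20 ≈ -1567.9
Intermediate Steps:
G(B) = -35
r = -989/20 (r = (-72 - 26)/(-37 + 77) - 1*47 = -98/40 - 47 = -98*1/40 - 47 = -49/20 - 47 = -989/20 ≈ -49.450)
31*r + G(-31) = 31*(-989/20) - 35 = -30659/20 - 35 = -31359/20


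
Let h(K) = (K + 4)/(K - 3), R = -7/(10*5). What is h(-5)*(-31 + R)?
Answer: -1557/400 ≈ -3.8925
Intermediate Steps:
R = -7/50 ≈ -0.14000
h(K) = (4 + K)/(-3 + K)
h(-5)*(-31 + R) = ((4 - 5)/(-3 - 5))*(-31 - 7/50) = (-1/(-8))*(-1557/50) = -⅛*(-1)*(-1557/50) = (⅛)*(-1557/50) = -1557/400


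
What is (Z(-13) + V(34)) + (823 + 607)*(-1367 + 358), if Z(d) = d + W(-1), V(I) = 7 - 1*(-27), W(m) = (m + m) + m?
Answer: -1442852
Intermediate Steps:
W(m) = 3*m (W(m) = 2*m + m = 3*m)
V(I) = 34 (V(I) = 7 + 27 = 34)
Z(d) = -3 + d (Z(d) = d + 3*(-1) = d - 3 = -3 + d)
(Z(-13) + V(34)) + (823 + 607)*(-1367 + 358) = ((-3 - 13) + 34) + (823 + 607)*(-1367 + 358) = (-16 + 34) + 1430*(-1009) = 18 - 1442870 = -1442852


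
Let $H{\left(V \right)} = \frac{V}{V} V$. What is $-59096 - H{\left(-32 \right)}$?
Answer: $-59064$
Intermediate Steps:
$H{\left(V \right)} = V$ ($H{\left(V \right)} = 1 V = V$)
$-59096 - H{\left(-32 \right)} = -59096 - -32 = -59096 + 32 = -59064$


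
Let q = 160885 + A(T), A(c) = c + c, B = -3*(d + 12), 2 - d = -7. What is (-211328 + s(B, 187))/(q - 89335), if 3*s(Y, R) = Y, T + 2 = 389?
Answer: -211349/72324 ≈ -2.9223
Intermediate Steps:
d = 9 (d = 2 - 1*(-7) = 2 + 7 = 9)
T = 387 (T = -2 + 389 = 387)
B = -63 (B = -3*(9 + 12) = -3*21 = -63)
A(c) = 2*c
q = 161659 (q = 160885 + 2*387 = 160885 + 774 = 161659)
s(Y, R) = Y/3
(-211328 + s(B, 187))/(q - 89335) = (-211328 + (1/3)*(-63))/(161659 - 89335) = (-211328 - 21)/72324 = -211349*1/72324 = -211349/72324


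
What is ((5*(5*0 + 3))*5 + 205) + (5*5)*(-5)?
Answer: 155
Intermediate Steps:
((5*(5*0 + 3))*5 + 205) + (5*5)*(-5) = ((5*(0 + 3))*5 + 205) + 25*(-5) = ((5*3)*5 + 205) - 125 = (15*5 + 205) - 125 = (75 + 205) - 125 = 280 - 125 = 155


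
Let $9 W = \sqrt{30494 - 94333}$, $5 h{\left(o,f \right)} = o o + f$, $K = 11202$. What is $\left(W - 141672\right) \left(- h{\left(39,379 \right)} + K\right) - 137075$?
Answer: $-1533311459 + \frac{10822 i \sqrt{63839}}{9} \approx -1.5333 \cdot 10^{9} + 3.0381 \cdot 10^{5} i$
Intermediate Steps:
$h{\left(o,f \right)} = \frac{f}{5} + \frac{o^{2}}{5}$ ($h{\left(o,f \right)} = \frac{o o + f}{5} = \frac{o^{2} + f}{5} = \frac{f + o^{2}}{5} = \frac{f}{5} + \frac{o^{2}}{5}$)
$W = \frac{i \sqrt{63839}}{9}$ ($W = \frac{\sqrt{30494 - 94333}}{9} = \frac{\sqrt{-63839}}{9} = \frac{i \sqrt{63839}}{9} \approx 28.074 i$)
$\left(W - 141672\right) \left(- h{\left(39,379 \right)} + K\right) - 137075 = \left(\frac{i \sqrt{63839}}{9} - 141672\right) \left(- (\frac{1}{5} \cdot 379 + \frac{39^{2}}{5}) + 11202\right) - 137075 = \left(-141672 + \frac{i \sqrt{63839}}{9}\right) \left(- (\frac{379}{5} + \frac{1}{5} \cdot 1521) + 11202\right) - 137075 = \left(-141672 + \frac{i \sqrt{63839}}{9}\right) \left(- (\frac{379}{5} + \frac{1521}{5}) + 11202\right) - 137075 = \left(-141672 + \frac{i \sqrt{63839}}{9}\right) \left(\left(-1\right) 380 + 11202\right) - 137075 = \left(-141672 + \frac{i \sqrt{63839}}{9}\right) \left(-380 + 11202\right) - 137075 = \left(-141672 + \frac{i \sqrt{63839}}{9}\right) 10822 - 137075 = \left(-1533174384 + \frac{10822 i \sqrt{63839}}{9}\right) - 137075 = -1533311459 + \frac{10822 i \sqrt{63839}}{9}$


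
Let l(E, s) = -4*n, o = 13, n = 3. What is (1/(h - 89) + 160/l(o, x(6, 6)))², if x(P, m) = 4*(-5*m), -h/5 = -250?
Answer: 239599441/1347921 ≈ 177.75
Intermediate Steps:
h = 1250 (h = -5*(-250) = 1250)
x(P, m) = -20*m
l(E, s) = -12 (l(E, s) = -4*3 = -12)
(1/(h - 89) + 160/l(o, x(6, 6)))² = (1/(1250 - 89) + 160/(-12))² = (1/1161 + 160*(-1/12))² = (1/1161 - 40/3)² = (-15479/1161)² = 239599441/1347921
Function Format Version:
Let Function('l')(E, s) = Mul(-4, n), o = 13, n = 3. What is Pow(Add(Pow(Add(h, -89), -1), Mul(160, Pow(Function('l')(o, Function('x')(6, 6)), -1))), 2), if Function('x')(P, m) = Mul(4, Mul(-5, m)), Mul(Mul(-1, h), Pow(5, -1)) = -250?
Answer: Rational(239599441, 1347921) ≈ 177.75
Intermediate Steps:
h = 1250 (h = Mul(-5, -250) = 1250)
Function('x')(P, m) = Mul(-20, m)
Function('l')(E, s) = -12 (Function('l')(E, s) = Mul(-4, 3) = -12)
Pow(Add(Pow(Add(h, -89), -1), Mul(160, Pow(Function('l')(o, Function('x')(6, 6)), -1))), 2) = Pow(Add(Pow(Add(1250, -89), -1), Mul(160, Pow(-12, -1))), 2) = Pow(Add(Pow(1161, -1), Mul(160, Rational(-1, 12))), 2) = Pow(Add(Rational(1, 1161), Rational(-40, 3)), 2) = Pow(Rational(-15479, 1161), 2) = Rational(239599441, 1347921)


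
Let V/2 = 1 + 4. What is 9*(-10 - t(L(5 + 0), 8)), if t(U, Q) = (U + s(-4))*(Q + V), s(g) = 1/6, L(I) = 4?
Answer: -765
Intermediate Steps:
s(g) = ⅙
V = 10 (V = 2*(1 + 4) = 2*5 = 10)
t(U, Q) = (10 + Q)*(⅙ + U) (t(U, Q) = (U + ⅙)*(Q + 10) = (⅙ + U)*(10 + Q) = (10 + Q)*(⅙ + U))
9*(-10 - t(L(5 + 0), 8)) = 9*(-10 - (5/3 + 10*4 + (⅙)*8 + 8*4)) = 9*(-10 - (5/3 + 40 + 4/3 + 32)) = 9*(-10 - 1*75) = 9*(-10 - 75) = 9*(-85) = -765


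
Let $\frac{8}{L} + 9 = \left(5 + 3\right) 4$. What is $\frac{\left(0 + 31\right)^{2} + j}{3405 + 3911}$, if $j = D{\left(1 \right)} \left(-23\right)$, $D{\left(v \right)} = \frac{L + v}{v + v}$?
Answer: $\frac{61}{472} \approx 0.12924$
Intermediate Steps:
$L = \frac{8}{23}$ ($L = \frac{8}{-9 + \left(5 + 3\right) 4} = \frac{8}{-9 + 8 \cdot 4} = \frac{8}{-9 + 32} = \frac{8}{23} \approx 0.34783$)
$D{\left(v \right)} = \frac{\frac{8}{23} + v}{2 v}$ ($D{\left(v \right)} = \frac{\frac{8}{23} + v}{v + v} = \frac{\frac{8}{23} + v}{2 v}$)
$j = - \frac{31}{2}$ ($j = \frac{8 + 23 \cdot 1}{46 \cdot 1} \left(-23\right) = \frac{1}{46} \cdot 1 \left(8 + 23\right) \left(-23\right) = \frac{1}{46} \cdot 1 \cdot 31 \left(-23\right) = \frac{31}{46} \left(-23\right) = - \frac{31}{2} \approx -15.5$)
$\frac{\left(0 + 31\right)^{2} + j}{3405 + 3911} = \frac{\left(0 + 31\right)^{2} - \frac{31}{2}}{3405 + 3911} = \frac{31^{2} - \frac{31}{2}}{7316} = \left(961 - \frac{31}{2}\right) \frac{1}{7316} = \frac{1891}{2} \cdot \frac{1}{7316} = \frac{61}{472}$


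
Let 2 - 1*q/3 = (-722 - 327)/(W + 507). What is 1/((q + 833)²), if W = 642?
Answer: 146689/103932732996 ≈ 1.4114e-6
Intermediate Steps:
q = 3347/383 (q = 6 - 3*(-722 - 327)/(642 + 507) = 6 - (-3147)/1149 = 6 - 3*(-1049/1149) = 6 + 1049/383 = 3347/383 ≈ 8.7389)
1/((q + 833)²) = 1/((3347/383 + 833)²) = 1/((322386/383)²) = 1/(103932732996/146689) = 146689/103932732996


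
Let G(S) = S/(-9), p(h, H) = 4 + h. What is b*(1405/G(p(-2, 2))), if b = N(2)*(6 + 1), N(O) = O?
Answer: -88515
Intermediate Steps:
G(S) = -S/9 (G(S) = S*(-1/9) = -S/9)
b = 14 (b = 2*(6 + 1) = 2*7 = 14)
b*(1405/G(p(-2, 2))) = 14*(1405/((-(4 - 2)/9))) = 14*(1405/((-1/9*2))) = 14*(1405/(-2/9)) = 14*(1405*(-9/2)) = 14*(-12645/2) = -88515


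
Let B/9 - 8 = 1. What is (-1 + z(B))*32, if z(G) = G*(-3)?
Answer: -7808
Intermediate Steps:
B = 81 (B = 72 + 9*1 = 72 + 9 = 81)
z(G) = -3*G
(-1 + z(B))*32 = (-1 - 3*81)*32 = (-1 - 243)*32 = -244*32 = -7808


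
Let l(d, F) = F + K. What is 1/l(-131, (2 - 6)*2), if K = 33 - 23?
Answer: ½ ≈ 0.50000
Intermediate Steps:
K = 10
l(d, F) = 10 + F (l(d, F) = F + 10 = 10 + F)
1/l(-131, (2 - 6)*2) = 1/(10 + (2 - 6)*2) = 1/(10 - 4*2) = 1/(10 - 8) = 1/2 = ½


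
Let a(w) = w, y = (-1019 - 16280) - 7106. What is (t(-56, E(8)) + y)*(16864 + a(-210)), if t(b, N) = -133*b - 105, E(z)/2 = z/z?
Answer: -284150548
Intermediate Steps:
E(z) = 2 (E(z) = 2*(z/z) = 2*1 = 2)
t(b, N) = -105 - 133*b
y = -24405 (y = -17299 - 7106 = -24405)
(t(-56, E(8)) + y)*(16864 + a(-210)) = ((-105 - 133*(-56)) - 24405)*(16864 - 210) = ((-105 + 7448) - 24405)*16654 = (7343 - 24405)*16654 = -17062*16654 = -284150548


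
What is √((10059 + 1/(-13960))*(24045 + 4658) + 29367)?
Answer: √14068153960644130/6980 ≈ 16993.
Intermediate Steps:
√((10059 + 1/(-13960))*(24045 + 4658) + 29367) = √((10059 - 1/13960)*28703 + 29367) = √((140423639/13960)*28703 + 29367) = √(4030579710217/13960 + 29367) = √(4030989673537/13960) = √14068153960644130/6980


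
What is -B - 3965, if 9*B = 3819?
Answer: -13168/3 ≈ -4389.3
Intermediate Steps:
B = 1273/3 (B = (⅑)*3819 = 1273/3 ≈ 424.33)
-B - 3965 = -1*1273/3 - 3965 = -1273/3 - 3965 = -13168/3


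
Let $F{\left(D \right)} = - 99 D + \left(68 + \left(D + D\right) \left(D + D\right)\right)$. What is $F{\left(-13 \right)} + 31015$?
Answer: $33046$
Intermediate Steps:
$F{\left(D \right)} = 68 - 99 D + 4 D^{2}$ ($F{\left(D \right)} = - 99 D + \left(68 + 2 D 2 D\right) = - 99 D + \left(68 + 4 D^{2}\right) = 68 - 99 D + 4 D^{2}$)
$F{\left(-13 \right)} + 31015 = \left(68 - -1287 + 4 \left(-13\right)^{2}\right) + 31015 = \left(68 + 1287 + 4 \cdot 169\right) + 31015 = \left(68 + 1287 + 676\right) + 31015 = 2031 + 31015 = 33046$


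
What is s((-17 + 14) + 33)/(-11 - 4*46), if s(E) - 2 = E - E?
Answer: -2/195 ≈ -0.010256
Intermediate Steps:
s(E) = 2 (s(E) = 2 + (E - E) = 2 + 0 = 2)
s((-17 + 14) + 33)/(-11 - 4*46) = 2/(-11 - 4*46) = 2/(-11 - 184) = 2/(-195) = 2*(-1/195) = -2/195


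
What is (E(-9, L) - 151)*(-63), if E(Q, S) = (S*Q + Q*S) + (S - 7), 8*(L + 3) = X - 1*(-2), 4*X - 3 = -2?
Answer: 225351/32 ≈ 7042.2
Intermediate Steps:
X = ¼ (X = ¾ + (¼)*(-2) = ¾ - ½ = ¼ ≈ 0.25000)
L = -87/32 (L = -3 + (¼ - 1*(-2))/8 = -3 + (¼ + 2)/8 = -3 + (⅛)*(9/4) = -3 + 9/32 = -87/32 ≈ -2.7188)
E(Q, S) = -7 + S + 2*Q*S (E(Q, S) = (Q*S + Q*S) + (-7 + S) = 2*Q*S + (-7 + S) = -7 + S + 2*Q*S)
(E(-9, L) - 151)*(-63) = ((-7 - 87/32 + 2*(-9)*(-87/32)) - 151)*(-63) = ((-7 - 87/32 + 783/16) - 151)*(-63) = (1255/32 - 151)*(-63) = -3577/32*(-63) = 225351/32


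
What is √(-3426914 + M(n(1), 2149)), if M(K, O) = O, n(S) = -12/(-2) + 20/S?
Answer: I*√3424765 ≈ 1850.6*I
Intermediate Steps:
n(S) = 6 + 20/S (n(S) = -12*(-½) + 20/S = 6 + 20/S)
√(-3426914 + M(n(1), 2149)) = √(-3426914 + 2149) = √(-3424765) = I*√3424765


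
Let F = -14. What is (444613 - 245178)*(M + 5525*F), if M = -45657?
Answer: -24531901045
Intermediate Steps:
(444613 - 245178)*(M + 5525*F) = (444613 - 245178)*(-45657 + 5525*(-14)) = 199435*(-45657 - 77350) = 199435*(-123007) = -24531901045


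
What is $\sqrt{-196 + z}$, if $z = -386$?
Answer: $i \sqrt{582} \approx 24.125 i$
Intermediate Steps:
$\sqrt{-196 + z} = \sqrt{-196 - 386} = \sqrt{-582} = i \sqrt{582}$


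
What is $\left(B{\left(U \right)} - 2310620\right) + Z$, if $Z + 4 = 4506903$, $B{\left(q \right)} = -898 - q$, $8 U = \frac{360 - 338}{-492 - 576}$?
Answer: $\frac{9378667643}{4272} \approx 2.1954 \cdot 10^{6}$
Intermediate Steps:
$U = - \frac{11}{4272}$ ($U = \frac{\left(360 - 338\right) \frac{1}{-492 - 576}}{8} = \frac{22 \frac{1}{-1068}}{8} = \frac{22 \left(- \frac{1}{1068}\right)}{8} = \frac{1}{8} \left(- \frac{11}{534}\right) = - \frac{11}{4272} \approx -0.0025749$)
$Z = 4506899$ ($Z = -4 + 4506903 = 4506899$)
$\left(B{\left(U \right)} - 2310620\right) + Z = \left(\left(-898 - - \frac{11}{4272}\right) - 2310620\right) + 4506899 = \left(\left(-898 + \frac{11}{4272}\right) - 2310620\right) + 4506899 = \left(- \frac{3836245}{4272} - 2310620\right) + 4506899 = - \frac{9874804885}{4272} + 4506899 = \frac{9378667643}{4272}$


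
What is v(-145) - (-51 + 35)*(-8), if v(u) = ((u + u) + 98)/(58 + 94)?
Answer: -2456/19 ≈ -129.26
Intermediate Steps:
v(u) = 49/76 + u/76 (v(u) = (2*u + 98)/152 = (98 + 2*u)*(1/152) = 49/76 + u/76)
v(-145) - (-51 + 35)*(-8) = (49/76 + (1/76)*(-145)) - (-51 + 35)*(-8) = (49/76 - 145/76) - (-16)*(-8) = -24/19 - 1*128 = -24/19 - 128 = -2456/19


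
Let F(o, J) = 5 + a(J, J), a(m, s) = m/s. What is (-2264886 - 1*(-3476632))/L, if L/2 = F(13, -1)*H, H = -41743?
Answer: -605873/250458 ≈ -2.4191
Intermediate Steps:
F(o, J) = 6 (F(o, J) = 5 + J/J = 5 + 1 = 6)
L = -500916 (L = 2*(6*(-41743)) = 2*(-250458) = -500916)
(-2264886 - 1*(-3476632))/L = (-2264886 - 1*(-3476632))/(-500916) = (-2264886 + 3476632)*(-1/500916) = 1211746*(-1/500916) = -605873/250458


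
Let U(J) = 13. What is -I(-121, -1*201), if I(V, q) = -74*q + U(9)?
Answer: -14887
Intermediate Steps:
I(V, q) = 13 - 74*q (I(V, q) = -74*q + 13 = 13 - 74*q)
-I(-121, -1*201) = -(13 - (-74)*201) = -(13 - 74*(-201)) = -(13 + 14874) = -1*14887 = -14887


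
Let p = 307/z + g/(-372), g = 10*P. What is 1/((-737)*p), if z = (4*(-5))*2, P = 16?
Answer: 3720/22221287 ≈ 0.00016741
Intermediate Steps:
z = -40 (z = -20*2 = -40)
g = 160 (g = 10*16 = 160)
p = -30151/3720 (p = 307/(-40) + 160/(-372) = 307*(-1/40) + 160*(-1/372) = -307/40 - 40/93 = -30151/3720 ≈ -8.1051)
1/((-737)*p) = 1/((-737)*(-30151/3720)) = -1/737*(-3720/30151) = 3720/22221287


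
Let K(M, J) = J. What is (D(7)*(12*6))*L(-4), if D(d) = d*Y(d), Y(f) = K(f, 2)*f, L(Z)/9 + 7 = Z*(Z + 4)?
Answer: -444528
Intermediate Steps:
L(Z) = -63 + 9*Z*(4 + Z) (L(Z) = -63 + 9*(Z*(Z + 4)) = -63 + 9*(Z*(4 + Z)) = -63 + 9*Z*(4 + Z))
Y(f) = 2*f
D(d) = 2*d**2 (D(d) = d*(2*d) = 2*d**2)
(D(7)*(12*6))*L(-4) = ((2*7**2)*(12*6))*(-63 + 9*(-4)**2 + 36*(-4)) = ((2*49)*72)*(-63 + 9*16 - 144) = (98*72)*(-63 + 144 - 144) = 7056*(-63) = -444528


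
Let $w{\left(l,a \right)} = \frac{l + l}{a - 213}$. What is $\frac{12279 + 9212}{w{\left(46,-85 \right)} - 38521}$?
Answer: $- \frac{3202159}{5739675} \approx -0.5579$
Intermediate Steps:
$w{\left(l,a \right)} = \frac{2 l}{-213 + a}$
$\frac{12279 + 9212}{w{\left(46,-85 \right)} - 38521} = \frac{12279 + 9212}{2 \cdot 46 \frac{1}{-213 - 85} - 38521} = \frac{21491}{2 \cdot 46 \frac{1}{-298} - 38521} = \frac{21491}{2 \cdot 46 \left(- \frac{1}{298}\right) - 38521} = \frac{21491}{- \frac{46}{149} - 38521} = \frac{21491}{- \frac{5739675}{149}} = 21491 \left(- \frac{149}{5739675}\right) = - \frac{3202159}{5739675}$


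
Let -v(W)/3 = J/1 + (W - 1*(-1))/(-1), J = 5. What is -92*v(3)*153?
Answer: 42228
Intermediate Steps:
v(W) = -12 + 3*W (v(W) = -3*(5/1 + (W - 1*(-1))/(-1)) = -3*(5*1 + (W + 1)*(-1)) = -3*(5 + (1 + W)*(-1)) = -3*(5 + (-1 - W)) = -3*(4 - W) = -12 + 3*W)
-92*v(3)*153 = -92*(-12 + 3*3)*153 = -92*(-12 + 9)*153 = -92*(-3)*153 = 276*153 = 42228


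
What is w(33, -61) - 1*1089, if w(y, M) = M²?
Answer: 2632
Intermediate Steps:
w(33, -61) - 1*1089 = (-61)² - 1*1089 = 3721 - 1089 = 2632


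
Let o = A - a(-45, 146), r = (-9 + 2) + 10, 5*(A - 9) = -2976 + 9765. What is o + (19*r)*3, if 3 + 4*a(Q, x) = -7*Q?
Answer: 7299/5 ≈ 1459.8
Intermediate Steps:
A = 6834/5 (A = 9 + (-2976 + 9765)/5 = 9 + (⅕)*6789 = 9 + 6789/5 = 6834/5 ≈ 1366.8)
r = 3 (r = -7 + 10 = 3)
a(Q, x) = -¾ - 7*Q/4 (a(Q, x) = -¾ + (-7*Q)/4 = -¾ - 7*Q/4)
o = 6444/5 (o = 6834/5 - (-¾ - 7/4*(-45)) = 6834/5 - (-¾ + 315/4) = 6834/5 - 1*78 = 6834/5 - 78 = 6444/5 ≈ 1288.8)
o + (19*r)*3 = 6444/5 + (19*3)*3 = 6444/5 + 57*3 = 6444/5 + 171 = 7299/5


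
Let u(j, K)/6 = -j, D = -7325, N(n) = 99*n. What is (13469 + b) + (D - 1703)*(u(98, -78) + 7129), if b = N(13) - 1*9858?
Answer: -59047250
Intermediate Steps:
u(j, K) = -6*j (u(j, K) = 6*(-j) = -6*j)
b = -8571 (b = 99*13 - 1*9858 = 1287 - 9858 = -8571)
(13469 + b) + (D - 1703)*(u(98, -78) + 7129) = (13469 - 8571) + (-7325 - 1703)*(-6*98 + 7129) = 4898 - 9028*(-588 + 7129) = 4898 - 9028*6541 = 4898 - 59052148 = -59047250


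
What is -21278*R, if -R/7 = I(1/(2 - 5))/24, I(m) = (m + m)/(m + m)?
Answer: 74473/12 ≈ 6206.1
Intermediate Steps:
I(m) = 1 (I(m) = (2*m)/((2*m)) = (2*m)*(1/(2*m)) = 1)
R = -7/24 ≈ -0.29167
-21278*R = -21278*(-7/24) = 74473/12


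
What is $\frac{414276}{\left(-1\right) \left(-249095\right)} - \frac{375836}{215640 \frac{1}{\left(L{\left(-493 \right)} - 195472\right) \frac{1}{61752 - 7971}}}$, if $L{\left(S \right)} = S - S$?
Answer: $\frac{82515589057036}{10317279007035} \approx 7.9978$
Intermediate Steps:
$L{\left(S \right)} = 0$
$\frac{414276}{\left(-1\right) \left(-249095\right)} - \frac{375836}{215640 \frac{1}{\left(L{\left(-493 \right)} - 195472\right) \frac{1}{61752 - 7971}}} = \frac{414276}{\left(-1\right) \left(-249095\right)} - \frac{375836}{215640 \frac{1}{\left(0 - 195472\right) \frac{1}{61752 - 7971}}} = \frac{414276}{249095} - \frac{375836}{215640 \frac{1}{\left(-195472\right) \frac{1}{53781}}} = 414276 \cdot \frac{1}{249095} - \frac{375836}{215640 \frac{1}{\left(-195472\right) \frac{1}{53781}}} = \frac{414276}{249095} - \frac{375836}{215640 \frac{1}{- \frac{195472}{53781}}} = \frac{414276}{249095} - \frac{375836}{215640 \left(- \frac{53781}{195472}\right)} = \frac{414276}{249095} - \frac{375836}{- \frac{1449666855}{24434}} = \frac{414276}{249095} - - \frac{9183176824}{1449666855} = \frac{414276}{249095} + \frac{9183176824}{1449666855} = \frac{82515589057036}{10317279007035}$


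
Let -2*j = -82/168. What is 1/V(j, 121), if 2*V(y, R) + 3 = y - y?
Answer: -2/3 ≈ -0.66667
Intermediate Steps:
j = 41/168 (j = -(-41)/168 = -1/2*(-41/84) = 41/168 ≈ 0.24405)
V(y, R) = -3/2 (V(y, R) = -3/2 + (y - y)/2 = -3/2 + (1/2)*0 = -3/2 + 0 = -3/2)
1/V(j, 121) = 1/(-3/2) = -2/3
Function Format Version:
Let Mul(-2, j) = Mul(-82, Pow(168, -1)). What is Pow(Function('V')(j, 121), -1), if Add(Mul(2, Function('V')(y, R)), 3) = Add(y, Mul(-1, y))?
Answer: Rational(-2, 3) ≈ -0.66667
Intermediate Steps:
j = Rational(41, 168) (j = Mul(Rational(-1, 2), Mul(-82, Pow(168, -1))) = Mul(Rational(-1, 2), Mul(-82, Rational(1, 168))) = Mul(Rational(-1, 2), Rational(-41, 84)) = Rational(41, 168) ≈ 0.24405)
Function('V')(y, R) = Rational(-3, 2) (Function('V')(y, R) = Add(Rational(-3, 2), Mul(Rational(1, 2), Add(y, Mul(-1, y)))) = Add(Rational(-3, 2), Mul(Rational(1, 2), 0)) = Add(Rational(-3, 2), 0) = Rational(-3, 2))
Pow(Function('V')(j, 121), -1) = Pow(Rational(-3, 2), -1) = Rational(-2, 3)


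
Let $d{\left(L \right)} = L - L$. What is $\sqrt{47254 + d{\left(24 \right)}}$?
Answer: $\sqrt{47254} \approx 217.38$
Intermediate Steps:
$d{\left(L \right)} = 0$
$\sqrt{47254 + d{\left(24 \right)}} = \sqrt{47254 + 0} = \sqrt{47254}$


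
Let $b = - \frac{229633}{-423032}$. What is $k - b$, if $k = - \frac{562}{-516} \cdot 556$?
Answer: $\frac{33016791119}{54571128} \approx 605.02$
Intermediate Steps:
$b = \frac{229633}{423032}$ ($b = \left(-229633\right) \left(- \frac{1}{423032}\right) = \frac{229633}{423032} \approx 0.54283$)
$k = \frac{78118}{129}$ ($k = \left(-562\right) \left(- \frac{1}{516}\right) 556 = \frac{281}{258} \cdot 556 = \frac{78118}{129} \approx 605.57$)
$k - b = \frac{78118}{129} - \frac{229633}{423032} = \frac{33016791119}{54571128}$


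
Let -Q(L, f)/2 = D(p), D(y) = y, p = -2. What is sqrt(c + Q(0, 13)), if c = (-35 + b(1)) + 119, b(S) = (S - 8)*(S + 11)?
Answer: 2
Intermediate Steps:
b(S) = (-8 + S)*(11 + S)
Q(L, f) = 4 (Q(L, f) = -2*(-2) = 4)
c = 0 (c = (-35 + (-88 + 1**2 + 3*1)) + 119 = (-35 + (-88 + 1 + 3)) + 119 = (-35 - 84) + 119 = -119 + 119 = 0)
sqrt(c + Q(0, 13)) = sqrt(0 + 4) = sqrt(4) = 2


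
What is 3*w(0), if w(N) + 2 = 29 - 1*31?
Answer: -12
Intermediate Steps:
w(N) = -4 (w(N) = -2 + (29 - 1*31) = -2 + (29 - 31) = -2 - 2 = -4)
3*w(0) = 3*(-4) = -12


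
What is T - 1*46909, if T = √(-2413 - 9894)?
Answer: -46909 + I*√12307 ≈ -46909.0 + 110.94*I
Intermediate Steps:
T = I*√12307 (T = √(-12307) = I*√12307 ≈ 110.94*I)
T - 1*46909 = I*√12307 - 1*46909 = I*√12307 - 46909 = -46909 + I*√12307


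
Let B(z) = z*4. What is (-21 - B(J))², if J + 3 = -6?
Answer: 225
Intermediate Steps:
J = -9 (J = -3 - 6 = -9)
B(z) = 4*z
(-21 - B(J))² = (-21 - 4*(-9))² = (-21 - 1*(-36))² = (-21 + 36)² = 15² = 225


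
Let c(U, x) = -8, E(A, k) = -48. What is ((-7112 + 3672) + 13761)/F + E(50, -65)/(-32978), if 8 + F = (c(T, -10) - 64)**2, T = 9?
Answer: 170307193/85347064 ≈ 1.9955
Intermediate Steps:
F = 5176 (F = -8 + (-8 - 64)**2 = -8 + (-72)**2 = -8 + 5184 = 5176)
((-7112 + 3672) + 13761)/F + E(50, -65)/(-32978) = ((-7112 + 3672) + 13761)/5176 - 48/(-32978) = (-3440 + 13761)*(1/5176) - 48*(-1/32978) = 10321*(1/5176) + 24/16489 = 10321/5176 + 24/16489 = 170307193/85347064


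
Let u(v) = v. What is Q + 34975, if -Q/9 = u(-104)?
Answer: 35911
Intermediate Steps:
Q = 936 (Q = -9*(-104) = 936)
Q + 34975 = 936 + 34975 = 35911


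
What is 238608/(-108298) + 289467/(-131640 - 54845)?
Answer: -251144073/66874015 ≈ -3.7555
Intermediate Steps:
238608/(-108298) + 289467/(-131640 - 54845) = 238608*(-1/108298) + 289467/(-186485) = -119304/54149 + 289467*(-1/186485) = -119304/54149 - 1917/1235 = -251144073/66874015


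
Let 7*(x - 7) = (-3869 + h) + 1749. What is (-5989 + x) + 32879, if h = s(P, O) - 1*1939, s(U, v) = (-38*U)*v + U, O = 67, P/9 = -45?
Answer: 1214945/7 ≈ 1.7356e+5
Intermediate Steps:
P = -405 (P = 9*(-45) = -405)
s(U, v) = U - 38*U*v (s(U, v) = -38*U*v + U = U - 38*U*v)
h = 1028786 (h = -405*(1 - 38*67) - 1*1939 = -405*(1 - 2546) - 1939 = -405*(-2545) - 1939 = 1030725 - 1939 = 1028786)
x = 1026715/7 (x = 7 + ((-3869 + 1028786) + 1749)/7 = 7 + (1024917 + 1749)/7 = 7 + (1/7)*1026666 = 7 + 1026666/7 = 1026715/7 ≈ 1.4667e+5)
(-5989 + x) + 32879 = (-5989 + 1026715/7) + 32879 = 984792/7 + 32879 = 1214945/7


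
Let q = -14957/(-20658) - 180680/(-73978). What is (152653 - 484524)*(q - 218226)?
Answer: 55338879094552933549/764118762 ≈ 7.2422e+10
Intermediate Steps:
q = 2419488193/764118762 (q = -14957*(-1/20658) - 180680*(-1/73978) = 14957/20658 + 90340/36989 = 2419488193/764118762 ≈ 3.1664)
(152653 - 484524)*(q - 218226) = (152653 - 484524)*(2419488193/764118762 - 218226) = -331871*(-166748161468019/764118762) = 55338879094552933549/764118762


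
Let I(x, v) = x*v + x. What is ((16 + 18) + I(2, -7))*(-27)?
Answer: -594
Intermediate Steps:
I(x, v) = x + v*x (I(x, v) = v*x + x = x + v*x)
((16 + 18) + I(2, -7))*(-27) = ((16 + 18) + 2*(1 - 7))*(-27) = (34 + 2*(-6))*(-27) = (34 - 12)*(-27) = 22*(-27) = -594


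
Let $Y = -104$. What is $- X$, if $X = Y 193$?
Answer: $20072$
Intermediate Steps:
$X = -20072$ ($X = \left(-104\right) 193 = -20072$)
$- X = \left(-1\right) \left(-20072\right) = 20072$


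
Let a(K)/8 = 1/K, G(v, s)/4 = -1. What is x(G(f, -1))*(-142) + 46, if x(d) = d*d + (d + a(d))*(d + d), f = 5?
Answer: -9042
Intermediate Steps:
G(v, s) = -4 (G(v, s) = 4*(-1) = -4)
a(K) = 8/K
x(d) = d² + 2*d*(d + 8/d) (x(d) = d*d + (d + 8/d)*(d + d) = d² + (d + 8/d)*(2*d) = d² + 2*d*(d + 8/d))
x(G(f, -1))*(-142) + 46 = (16 + 3*(-4)²)*(-142) + 46 = (16 + 3*16)*(-142) + 46 = (16 + 48)*(-142) + 46 = 64*(-142) + 46 = -9088 + 46 = -9042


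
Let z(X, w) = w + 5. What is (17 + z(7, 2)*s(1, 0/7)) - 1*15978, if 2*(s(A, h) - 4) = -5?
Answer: -31901/2 ≈ -15951.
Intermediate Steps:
s(A, h) = 3/2 (s(A, h) = 4 + (½)*(-5) = 4 - 5/2 = 3/2)
z(X, w) = 5 + w
(17 + z(7, 2)*s(1, 0/7)) - 1*15978 = (17 + (5 + 2)*(3/2)) - 1*15978 = (17 + 7*(3/2)) - 15978 = (17 + 21/2) - 15978 = 55/2 - 15978 = -31901/2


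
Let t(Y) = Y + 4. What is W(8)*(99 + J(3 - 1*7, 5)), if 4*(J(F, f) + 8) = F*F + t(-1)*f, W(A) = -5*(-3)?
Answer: 5925/4 ≈ 1481.3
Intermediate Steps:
t(Y) = 4 + Y
W(A) = 15
J(F, f) = -8 + F**2/4 + 3*f/4 (J(F, f) = -8 + (F*F + (4 - 1)*f)/4 = -8 + (F**2 + 3*f)/4 = -8 + (F**2/4 + 3*f/4) = -8 + F**2/4 + 3*f/4)
W(8)*(99 + J(3 - 1*7, 5)) = 15*(99 + (-8 + (3 - 1*7)**2/4 + (3/4)*5)) = 15*(99 + (-8 + (3 - 7)**2/4 + 15/4)) = 15*(99 + (-8 + (1/4)*(-4)**2 + 15/4)) = 15*(99 + (-8 + (1/4)*16 + 15/4)) = 15*(99 + (-8 + 4 + 15/4)) = 15*(99 - 1/4) = 15*(395/4) = 5925/4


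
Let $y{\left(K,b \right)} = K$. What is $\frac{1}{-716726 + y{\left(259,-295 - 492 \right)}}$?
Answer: $- \frac{1}{716467} \approx -1.3957 \cdot 10^{-6}$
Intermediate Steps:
$\frac{1}{-716726 + y{\left(259,-295 - 492 \right)}} = \frac{1}{-716726 + 259} = \frac{1}{-716467} = - \frac{1}{716467}$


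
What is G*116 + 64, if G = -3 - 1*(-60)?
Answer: 6676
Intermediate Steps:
G = 57 (G = -3 + 60 = 57)
G*116 + 64 = 57*116 + 64 = 6612 + 64 = 6676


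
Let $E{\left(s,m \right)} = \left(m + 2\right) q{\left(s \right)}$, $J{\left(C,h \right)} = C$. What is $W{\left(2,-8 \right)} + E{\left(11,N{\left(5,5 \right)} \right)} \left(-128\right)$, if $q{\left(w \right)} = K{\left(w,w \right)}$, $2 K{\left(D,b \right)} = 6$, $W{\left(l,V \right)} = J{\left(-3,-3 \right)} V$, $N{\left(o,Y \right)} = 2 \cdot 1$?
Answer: $-1512$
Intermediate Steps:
$N{\left(o,Y \right)} = 2$
$W{\left(l,V \right)} = - 3 V$
$K{\left(D,b \right)} = 3$ ($K{\left(D,b \right)} = \frac{1}{2} \cdot 6 = 3$)
$q{\left(w \right)} = 3$
$E{\left(s,m \right)} = 6 + 3 m$ ($E{\left(s,m \right)} = \left(m + 2\right) 3 = \left(2 + m\right) 3 = 6 + 3 m$)
$W{\left(2,-8 \right)} + E{\left(11,N{\left(5,5 \right)} \right)} \left(-128\right) = \left(-3\right) \left(-8\right) + \left(6 + 3 \cdot 2\right) \left(-128\right) = 24 + \left(6 + 6\right) \left(-128\right) = 24 + 12 \left(-128\right) = 24 - 1536 = -1512$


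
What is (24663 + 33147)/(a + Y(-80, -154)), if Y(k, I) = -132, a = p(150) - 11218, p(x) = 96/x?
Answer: -240875/47289 ≈ -5.0937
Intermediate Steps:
a = -280434/25 (a = 96/150 - 11218 = 96*(1/150) - 11218 = 16/25 - 11218 = -280434/25 ≈ -11217.)
(24663 + 33147)/(a + Y(-80, -154)) = (24663 + 33147)/(-280434/25 - 132) = 57810/(-283734/25) = 57810*(-25/283734) = -240875/47289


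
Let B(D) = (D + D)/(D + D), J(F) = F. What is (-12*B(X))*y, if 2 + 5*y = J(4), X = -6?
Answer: -24/5 ≈ -4.8000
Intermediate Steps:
y = ⅖ (y = -⅖ + (⅕)*4 = -⅖ + ⅘ = ⅖ ≈ 0.40000)
B(D) = 1 (B(D) = (2*D)/((2*D)) = (2*D)*(1/(2*D)) = 1)
(-12*B(X))*y = -12*1*(⅖) = -12*⅖ = -24/5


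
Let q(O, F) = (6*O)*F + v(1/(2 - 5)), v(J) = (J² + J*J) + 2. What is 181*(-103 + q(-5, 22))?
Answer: -1239307/9 ≈ -1.3770e+5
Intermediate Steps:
v(J) = 2 + 2*J² (v(J) = (J² + J²) + 2 = 2*J² + 2 = 2 + 2*J²)
q(O, F) = 20/9 + 6*F*O (q(O, F) = (6*O)*F + (2 + 2*(1/(2 - 5))²) = 6*F*O + (2 + 2*(1/(-3))²) = 6*F*O + (2 + 2*(-⅓)²) = 6*F*O + (2 + 2*(⅑)) = 6*F*O + (2 + 2/9) = 6*F*O + 20/9 = 20/9 + 6*F*O)
181*(-103 + q(-5, 22)) = 181*(-103 + (20/9 + 6*22*(-5))) = 181*(-103 + (20/9 - 660)) = 181*(-103 - 5920/9) = 181*(-6847/9) = -1239307/9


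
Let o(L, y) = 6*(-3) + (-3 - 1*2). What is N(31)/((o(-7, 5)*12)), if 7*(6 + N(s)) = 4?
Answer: 19/966 ≈ 0.019669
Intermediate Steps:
N(s) = -38/7 (N(s) = -6 + (⅐)*4 = -6 + 4/7 = -38/7)
o(L, y) = -23 (o(L, y) = -18 + (-3 - 2) = -18 - 5 = -23)
N(31)/((o(-7, 5)*12)) = -38/(7*((-23*12))) = -38/7/(-276) = -38/7*(-1/276) = 19/966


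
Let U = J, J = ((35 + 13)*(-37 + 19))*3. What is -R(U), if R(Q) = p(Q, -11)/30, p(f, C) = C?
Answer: 11/30 ≈ 0.36667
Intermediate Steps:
J = -2592 (J = (48*(-18))*3 = -864*3 = -2592)
U = -2592
R(Q) = -11/30
-R(U) = -1*(-11/30) = 11/30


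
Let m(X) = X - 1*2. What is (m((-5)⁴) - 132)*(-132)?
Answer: -64812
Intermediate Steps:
m(X) = -2 + X (m(X) = X - 2 = -2 + X)
(m((-5)⁴) - 132)*(-132) = ((-2 + (-5)⁴) - 132)*(-132) = ((-2 + 625) - 132)*(-132) = (623 - 132)*(-132) = 491*(-132) = -64812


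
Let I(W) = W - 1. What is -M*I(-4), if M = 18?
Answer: 90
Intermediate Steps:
I(W) = -1 + W
-M*I(-4) = -18*(-1 - 4) = -18*(-5) = -1*(-90) = 90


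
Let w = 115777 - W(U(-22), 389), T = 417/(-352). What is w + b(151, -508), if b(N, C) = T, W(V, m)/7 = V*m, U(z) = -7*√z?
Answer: 40753087/352 + 19061*I*√22 ≈ 1.1578e+5 + 89404.0*I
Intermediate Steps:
W(V, m) = 7*V*m (W(V, m) = 7*(V*m) = 7*V*m)
T = -417/352 (T = 417*(-1/352) = -417/352 ≈ -1.1847)
b(N, C) = -417/352
w = 115777 + 19061*I*√22 (w = 115777 - 7*(-7*I*√22)*389 = 115777 - (-19061)*I*√22 = 115777 + 19061*I*√22 ≈ 1.1578e+5 + 89404.0*I)
w + b(151, -508) = (115777 + 19061*I*√22) - 417/352 = 40753087/352 + 19061*I*√22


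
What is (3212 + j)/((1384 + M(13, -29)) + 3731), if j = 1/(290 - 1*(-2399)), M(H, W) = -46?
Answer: 8637069/13630541 ≈ 0.63366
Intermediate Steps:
j = 1/2689 (j = 1/(290 + 2399) = 1/2689 ≈ 0.00037189)
(3212 + j)/((1384 + M(13, -29)) + 3731) = (3212 + 1/2689)/((1384 - 46) + 3731) = 8637069/(2689*(1338 + 3731)) = (8637069/2689)/5069 = (8637069/2689)*(1/5069) = 8637069/13630541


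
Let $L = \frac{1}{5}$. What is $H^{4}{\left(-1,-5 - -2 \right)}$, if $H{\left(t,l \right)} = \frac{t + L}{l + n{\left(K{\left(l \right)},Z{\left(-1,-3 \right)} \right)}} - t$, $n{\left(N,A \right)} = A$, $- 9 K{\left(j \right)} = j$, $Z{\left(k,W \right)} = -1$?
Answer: $\frac{1296}{625} \approx 2.0736$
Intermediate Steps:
$K{\left(j \right)} = - \frac{j}{9}$
$L = \frac{1}{5} \approx 0.2$
$H{\left(t,l \right)} = - t + \frac{\frac{1}{5} + t}{-1 + l}$ ($H{\left(t,l \right)} = \frac{t + \frac{1}{5}}{l - 1} - t = \frac{\frac{1}{5} + t}{-1 + l} - t = - t + \frac{\frac{1}{5} + t}{-1 + l}$)
$H^{4}{\left(-1,-5 - -2 \right)} = \left(\frac{\frac{1}{5} + 2 \left(-1\right) - \left(-5 - -2\right) \left(-1\right)}{-1 - 3}\right)^{4} = \left(\frac{\frac{1}{5} - 2 - \left(-5 + 2\right) \left(-1\right)}{-1 + \left(-5 + 2\right)}\right)^{4} = \left(\frac{\frac{1}{5} - 2 - \left(-3\right) \left(-1\right)}{-1 - 3}\right)^{4} = \left(\frac{\frac{1}{5} - 2 - 3}{-4}\right)^{4} = \left(\left(- \frac{1}{4}\right) \left(- \frac{24}{5}\right)\right)^{4} = \left(\frac{6}{5}\right)^{4} = \frac{1296}{625}$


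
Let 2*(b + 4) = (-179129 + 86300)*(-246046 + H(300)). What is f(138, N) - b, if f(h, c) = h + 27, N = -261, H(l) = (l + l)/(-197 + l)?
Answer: -1176242646794/103 ≈ -1.1420e+10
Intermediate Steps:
H(l) = 2*l/(-197 + l) (H(l) = (2*l)/(-197 + l) = 2*l/(-197 + l))
f(h, c) = 27 + h
b = 1176242663789/103 (b = -4 + ((-179129 + 86300)*(-246046 + 2*300/(-197 + 300)))/2 = -4 + (-92829*(-246046 + 2*300/103))/2 = -4 + (-92829*(-246046 + 2*300*(1/103)))/2 = -4 + (-92829*(-246046 + 600/103))/2 = -4 + (-92829*(-25342138/103))/2 = -4 + (½)*(2352485328402/103) = -4 + 1176242664201/103 = 1176242663789/103 ≈ 1.1420e+10)
f(138, N) - b = (27 + 138) - 1*1176242663789/103 = 165 - 1176242663789/103 = -1176242646794/103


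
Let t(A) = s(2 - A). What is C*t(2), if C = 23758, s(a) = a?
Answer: 0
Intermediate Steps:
t(A) = 2 - A
C*t(2) = 23758*(2 - 1*2) = 23758*(2 - 2) = 23758*0 = 0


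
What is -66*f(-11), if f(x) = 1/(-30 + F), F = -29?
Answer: 66/59 ≈ 1.1186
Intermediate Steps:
f(x) = -1/59 (f(x) = 1/(-30 - 29) = 1/(-59) = -1/59)
-66*f(-11) = -66*(-1/59) = 66/59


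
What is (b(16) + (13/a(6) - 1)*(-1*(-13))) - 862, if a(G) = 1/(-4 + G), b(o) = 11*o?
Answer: -361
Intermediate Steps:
(b(16) + (13/a(6) - 1)*(-1*(-13))) - 862 = (11*16 + (13/(1/(-4 + 6)) - 1)*(-1*(-13))) - 862 = (176 + (13/(1/2) - 1)*13) - 862 = (176 + (13*2 - 1)*13) - 862 = (176 + (26 - 1)*13) - 862 = (176 + 25*13) - 862 = (176 + 325) - 862 = 501 - 862 = -361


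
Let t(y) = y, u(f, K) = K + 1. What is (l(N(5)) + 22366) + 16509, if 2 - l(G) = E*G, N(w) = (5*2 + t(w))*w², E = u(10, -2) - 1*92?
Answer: 73752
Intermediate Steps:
u(f, K) = 1 + K
E = -93 (E = (1 - 2) - 1*92 = -1 - 92 = -93)
N(w) = w²*(10 + w) (N(w) = (5*2 + w)*w² = (10 + w)*w² = w²*(10 + w))
l(G) = 2 + 93*G (l(G) = 2 - (-93)*G = 2 + 93*G)
(l(N(5)) + 22366) + 16509 = ((2 + 93*(5²*(10 + 5))) + 22366) + 16509 = ((2 + 93*(25*15)) + 22366) + 16509 = ((2 + 93*375) + 22366) + 16509 = ((2 + 34875) + 22366) + 16509 = (34877 + 22366) + 16509 = 57243 + 16509 = 73752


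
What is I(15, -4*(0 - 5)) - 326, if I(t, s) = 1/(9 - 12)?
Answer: -979/3 ≈ -326.33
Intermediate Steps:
I(t, s) = -⅓ (I(t, s) = 1/(-3) = -⅓)
I(15, -4*(0 - 5)) - 326 = -⅓ - 326 = -979/3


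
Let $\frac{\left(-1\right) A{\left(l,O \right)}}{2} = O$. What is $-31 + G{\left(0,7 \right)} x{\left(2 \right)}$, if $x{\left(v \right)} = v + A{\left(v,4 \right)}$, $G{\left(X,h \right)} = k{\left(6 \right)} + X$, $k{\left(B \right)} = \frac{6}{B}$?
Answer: $-37$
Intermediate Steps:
$A{\left(l,O \right)} = - 2 O$
$G{\left(X,h \right)} = 1 + X$ ($G{\left(X,h \right)} = \frac{6}{6} + X = 6 \cdot \frac{1}{6} + X = 1 + X$)
$x{\left(v \right)} = -8 + v$ ($x{\left(v \right)} = v - 8 = -8 + v$)
$-31 + G{\left(0,7 \right)} x{\left(2 \right)} = -31 + \left(1 + 0\right) \left(-8 + 2\right) = -31 + 1 \left(-6\right) = -31 - 6 = -37$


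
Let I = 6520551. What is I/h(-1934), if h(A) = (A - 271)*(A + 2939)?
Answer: -2173517/738675 ≈ -2.9425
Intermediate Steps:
h(A) = (-271 + A)*(2939 + A)
I/h(-1934) = 6520551/(-796469 + (-1934)² + 2668*(-1934)) = 6520551/(-796469 + 3740356 - 5159912) = 6520551/(-2216025) = 6520551*(-1/2216025) = -2173517/738675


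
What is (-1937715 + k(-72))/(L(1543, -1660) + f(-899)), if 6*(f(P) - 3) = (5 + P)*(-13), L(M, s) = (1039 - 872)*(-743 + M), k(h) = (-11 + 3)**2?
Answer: -1937651/135540 ≈ -14.296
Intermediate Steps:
k(h) = 64 (k(h) = (-8)**2 = 64)
L(M, s) = -124081 + 167*M (L(M, s) = 167*(-743 + M) = -124081 + 167*M)
f(P) = -47/6 - 13*P/6 (f(P) = 3 + ((5 + P)*(-13))/6 = 3 + (-65 - 13*P)/6 = 3 + (-65/6 - 13*P/6) = -47/6 - 13*P/6)
(-1937715 + k(-72))/(L(1543, -1660) + f(-899)) = (-1937715 + 64)/((-124081 + 167*1543) + (-47/6 - 13/6*(-899))) = -1937651/((-124081 + 257681) + (-47/6 + 11687/6)) = -1937651/(133600 + 1940) = -1937651/135540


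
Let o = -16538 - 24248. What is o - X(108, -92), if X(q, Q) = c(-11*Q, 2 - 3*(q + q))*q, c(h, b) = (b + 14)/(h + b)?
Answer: -2476570/61 ≈ -40600.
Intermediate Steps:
o = -40786
c(h, b) = (14 + b)/(b + h)
X(q, Q) = q*(16 - 6*q)/(2 - 11*Q - 6*q) (X(q, Q) = ((14 + (2 - 3*(q + q)))/((2 - 3*(q + q)) - 11*Q))*q = ((14 + (2 - 6*q))/((2 - 6*q) - 11*Q))*q = ((16 - 6*q)/(2 - 11*Q - 6*q))*q = q*(16 - 6*q)/(2 - 11*Q - 6*q))
o - X(108, -92) = -40786 - 2*108*(-8 + 3*108)/(-2 + 6*108 + 11*(-92)) = -40786 - 2*108*(-8 + 324)/(-2 + 648 - 1012) = -40786 - 2*108*316/(-366) = -40786 - 2*108*(-1)*316/366 = -40786 - 1*(-11376/61) = -40786 + 11376/61 = -2476570/61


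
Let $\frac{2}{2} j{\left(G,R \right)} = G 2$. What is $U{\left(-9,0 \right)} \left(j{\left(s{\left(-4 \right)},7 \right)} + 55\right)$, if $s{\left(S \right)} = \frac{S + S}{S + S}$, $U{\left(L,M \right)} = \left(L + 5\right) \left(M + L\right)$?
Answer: $2052$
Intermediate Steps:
$U{\left(L,M \right)} = \left(5 + L\right) \left(L + M\right)$
$s{\left(S \right)} = 1$ ($s{\left(S \right)} = \frac{2 S}{2 S} = 2 S \frac{1}{2 S} = 1$)
$j{\left(G,R \right)} = 2 G$ ($j{\left(G,R \right)} = G 2 = 2 G$)
$U{\left(-9,0 \right)} \left(j{\left(s{\left(-4 \right)},7 \right)} + 55\right) = \left(\left(-9\right)^{2} + 5 \left(-9\right) + 5 \cdot 0 - 0\right) \left(2 \cdot 1 + 55\right) = \left(81 - 45 + 0 + 0\right) \left(2 + 55\right) = 36 \cdot 57 = 2052$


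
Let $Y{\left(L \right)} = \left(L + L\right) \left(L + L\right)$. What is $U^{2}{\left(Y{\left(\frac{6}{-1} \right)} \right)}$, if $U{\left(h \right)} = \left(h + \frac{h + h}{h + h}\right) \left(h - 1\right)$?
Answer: $429940225$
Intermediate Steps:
$Y{\left(L \right)} = 4 L^{2}$ ($Y{\left(L \right)} = 2 L 2 L = 4 L^{2}$)
$U{\left(h \right)} = \left(1 + h\right) \left(-1 + h\right)$ ($U{\left(h \right)} = \left(h + \frac{2 h}{2 h}\right) \left(-1 + h\right) = \left(h + 2 h \frac{1}{2 h}\right) \left(-1 + h\right) = \left(h + 1\right) \left(-1 + h\right) = \left(1 + h\right) \left(-1 + h\right)$)
$U^{2}{\left(Y{\left(\frac{6}{-1} \right)} \right)} = \left(-1 + \left(4 \left(\frac{6}{-1}\right)^{2}\right)^{2}\right)^{2} = \left(-1 + \left(4 \left(6 \left(-1\right)\right)^{2}\right)^{2}\right)^{2} = \left(-1 + \left(4 \left(-6\right)^{2}\right)^{2}\right)^{2} = \left(-1 + \left(4 \cdot 36\right)^{2}\right)^{2} = \left(-1 + 144^{2}\right)^{2} = \left(-1 + 20736\right)^{2} = 20735^{2} = 429940225$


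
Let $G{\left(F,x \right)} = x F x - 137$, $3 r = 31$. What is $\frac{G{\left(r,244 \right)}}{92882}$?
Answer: $\frac{1845205}{278646} \approx 6.622$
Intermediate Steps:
$r = \frac{31}{3}$ ($r = \frac{1}{3} \cdot 31 = \frac{31}{3} \approx 10.333$)
$G{\left(F,x \right)} = -137 + F x^{2}$ ($G{\left(F,x \right)} = F x x - 137 = F x^{2} - 137 = -137 + F x^{2}$)
$\frac{G{\left(r,244 \right)}}{92882} = \frac{-137 + \frac{31 \cdot 244^{2}}{3}}{92882} = \left(-137 + \frac{31}{3} \cdot 59536\right) \frac{1}{92882} = \left(-137 + \frac{1845616}{3}\right) \frac{1}{92882} = \frac{1845205}{3} \cdot \frac{1}{92882} = \frac{1845205}{278646}$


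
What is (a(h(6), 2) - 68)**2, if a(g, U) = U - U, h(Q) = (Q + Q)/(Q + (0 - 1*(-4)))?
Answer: 4624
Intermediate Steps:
h(Q) = 2*Q/(4 + Q) (h(Q) = (2*Q)/(Q + (0 + 4)) = (2*Q)/(Q + 4) = (2*Q)/(4 + Q) = 2*Q/(4 + Q))
a(g, U) = 0
(a(h(6), 2) - 68)**2 = (0 - 68)**2 = (-68)**2 = 4624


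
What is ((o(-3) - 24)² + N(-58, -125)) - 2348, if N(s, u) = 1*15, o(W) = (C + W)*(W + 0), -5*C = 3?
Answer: -53969/25 ≈ -2158.8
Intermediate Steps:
C = -⅗ (C = -⅕*3 = -⅗ ≈ -0.60000)
o(W) = W*(-⅗ + W) (o(W) = (-⅗ + W)*(W + 0) = (-⅗ + W)*W = W*(-⅗ + W))
N(s, u) = 15
((o(-3) - 24)² + N(-58, -125)) - 2348 = (((⅕)*(-3)*(-3 + 5*(-3)) - 24)² + 15) - 2348 = (((⅕)*(-3)*(-3 - 15) - 24)² + 15) - 2348 = (((⅕)*(-3)*(-18) - 24)² + 15) - 2348 = ((54/5 - 24)² + 15) - 2348 = ((-66/5)² + 15) - 2348 = (4356/25 + 15) - 2348 = 4731/25 - 2348 = -53969/25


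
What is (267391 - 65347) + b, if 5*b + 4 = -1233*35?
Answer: 967061/5 ≈ 1.9341e+5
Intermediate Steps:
b = -43159/5 (b = -⅘ + (-1233*35)/5 = -⅘ + (⅕)*(-43155) = -⅘ - 8631 = -43159/5 ≈ -8631.8)
(267391 - 65347) + b = (267391 - 65347) - 43159/5 = 202044 - 43159/5 = 967061/5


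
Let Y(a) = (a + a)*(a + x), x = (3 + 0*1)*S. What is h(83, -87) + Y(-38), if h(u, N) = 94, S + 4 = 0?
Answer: 3894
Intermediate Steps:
S = -4 (S = -4 + 0 = -4)
x = -12 (x = (3 + 0*1)*(-4) = (3 + 0)*(-4) = 3*(-4) = -12)
Y(a) = 2*a*(-12 + a) (Y(a) = (a + a)*(a - 12) = (2*a)*(-12 + a) = 2*a*(-12 + a))
h(83, -87) + Y(-38) = 94 + 2*(-38)*(-12 - 38) = 94 + 2*(-38)*(-50) = 94 + 3800 = 3894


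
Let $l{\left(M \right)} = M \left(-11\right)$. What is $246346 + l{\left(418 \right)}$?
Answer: $241748$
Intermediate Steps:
$l{\left(M \right)} = - 11 M$
$246346 + l{\left(418 \right)} = 246346 - 4598 = 241748$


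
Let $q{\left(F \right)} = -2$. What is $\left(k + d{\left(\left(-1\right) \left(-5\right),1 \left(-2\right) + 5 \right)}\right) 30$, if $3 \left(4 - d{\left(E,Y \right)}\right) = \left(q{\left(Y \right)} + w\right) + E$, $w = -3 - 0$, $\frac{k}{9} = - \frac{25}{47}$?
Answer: $- \frac{1110}{47} \approx -23.617$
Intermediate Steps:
$k = - \frac{225}{47}$ ($k = 9 \left(- \frac{25}{47}\right) = - \frac{225}{47} \approx -4.7872$)
$w = -3$ ($w = -3 + 0 = -3$)
$d{\left(E,Y \right)} = \frac{17}{3} - \frac{E}{3}$ ($d{\left(E,Y \right)} = 4 - \frac{\left(-2 - 3\right) + E}{3} = 4 - \frac{-5 + E}{3} = 4 - \left(- \frac{5}{3} + \frac{E}{3}\right) = \frac{17}{3} - \frac{E}{3}$)
$\left(k + d{\left(\left(-1\right) \left(-5\right),1 \left(-2\right) + 5 \right)}\right) 30 = \left(- \frac{225}{47} + \left(\frac{17}{3} - \frac{\left(-1\right) \left(-5\right)}{3}\right)\right) 30 = \left(- \frac{225}{47} + \left(\frac{17}{3} - \frac{5}{3}\right)\right) 30 = \left(- \frac{225}{47} + 4\right) 30 = \left(- \frac{37}{47}\right) 30 = - \frac{1110}{47}$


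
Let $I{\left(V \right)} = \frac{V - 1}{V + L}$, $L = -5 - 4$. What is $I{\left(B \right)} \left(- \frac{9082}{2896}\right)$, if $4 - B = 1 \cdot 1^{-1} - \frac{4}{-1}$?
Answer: $- \frac{4541}{7240} \approx -0.62721$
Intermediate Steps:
$L = -9$
$B = -1$ ($B = 4 - \left(1 \cdot 1^{-1} - \frac{4}{-1}\right) = 4 - \left(1 \cdot 1 - -4\right) = 4 - \left(1 + 4\right) = 4 - 5 = -1$)
$I{\left(V \right)} = \frac{-1 + V}{-9 + V}$ ($I{\left(V \right)} = \frac{V - 1}{V - 9} = \frac{-1 + V}{-9 + V}$)
$I{\left(B \right)} \left(- \frac{9082}{2896}\right) = \frac{-1 - 1}{-9 - 1} \left(- \frac{9082}{2896}\right) = \frac{1}{-10} \left(-2\right) \left(\left(-9082\right) \frac{1}{2896}\right) = \left(- \frac{1}{10}\right) \left(-2\right) \left(- \frac{4541}{1448}\right) = \frac{1}{5} \left(- \frac{4541}{1448}\right) = - \frac{4541}{7240}$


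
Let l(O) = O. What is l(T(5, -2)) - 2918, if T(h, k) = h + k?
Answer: -2915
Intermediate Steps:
l(T(5, -2)) - 2918 = (5 - 2) - 2918 = 3 - 2918 = -2915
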